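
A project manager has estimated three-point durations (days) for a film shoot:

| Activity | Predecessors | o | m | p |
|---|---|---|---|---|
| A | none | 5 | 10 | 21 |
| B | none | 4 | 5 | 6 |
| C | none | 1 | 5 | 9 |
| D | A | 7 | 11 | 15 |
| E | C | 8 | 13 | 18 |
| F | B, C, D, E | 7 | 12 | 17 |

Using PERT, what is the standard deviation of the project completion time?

3.42 days

te_A = (5 + 4·10 + 21)/6 = 66/6 = 11; σ²_A = ((21−5)/6)² = 7.111
te_B = (4 + 4·5 + 6)/6 = 30/6 = 5; σ²_B = ((6−4)/6)² = 0.111
te_C = (1 + 4·5 + 9)/6 = 30/6 = 5; σ²_C = ((9−1)/6)² = 1.778
te_D = (7 + 4·11 + 15)/6 = 66/6 = 11; σ²_D = ((15−7)/6)² = 1.778
te_E = (8 + 4·13 + 18)/6 = 78/6 = 13; σ²_E = ((18−8)/6)² = 2.778
te_F = (7 + 4·12 + 17)/6 = 72/6 = 12; σ²_F = ((17−7)/6)² = 2.778

Forward pass:
ES_A = 0; EF_A = 11
ES_B = 0; EF_B = 5
ES_C = 0; EF_C = 5
ES_D = 11; EF_D = 11+11 = 22
ES_E = 5; EF_E = 5+13 = 18
ES_F = max(EF_B=5, EF_C=5, EF_D=22, EF_E=18) = 22; EF_F = 22+12 = 34
Expected project duration μ = 34 days. Critical path: A → D → F.

Variance along critical path = 7.111 + 1.778 + 2.778 = 11.667
σ = √11.667 = 3.416 days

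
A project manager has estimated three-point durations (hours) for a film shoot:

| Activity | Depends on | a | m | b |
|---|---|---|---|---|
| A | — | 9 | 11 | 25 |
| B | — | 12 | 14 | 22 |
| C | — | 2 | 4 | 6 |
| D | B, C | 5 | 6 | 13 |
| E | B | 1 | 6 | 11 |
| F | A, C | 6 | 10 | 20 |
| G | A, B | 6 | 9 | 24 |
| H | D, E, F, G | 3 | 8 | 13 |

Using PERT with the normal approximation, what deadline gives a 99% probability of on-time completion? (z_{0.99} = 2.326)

te_A = (9 + 4·11 + 25)/6 = 78/6 = 13; σ²_A = ((25−9)/6)² = 7.111
te_B = (12 + 4·14 + 22)/6 = 90/6 = 15; σ²_B = ((22−12)/6)² = 2.778
te_C = (2 + 4·4 + 6)/6 = 24/6 = 4; σ²_C = ((6−2)/6)² = 0.444
te_D = (5 + 4·6 + 13)/6 = 42/6 = 7; σ²_D = ((13−5)/6)² = 1.778
te_E = (1 + 4·6 + 11)/6 = 36/6 = 6; σ²_E = ((11−1)/6)² = 2.778
te_F = (6 + 4·10 + 20)/6 = 66/6 = 11; σ²_F = ((20−6)/6)² = 5.444
te_G = (6 + 4·9 + 24)/6 = 66/6 = 11; σ²_G = ((24−6)/6)² = 9.000
te_H = (3 + 4·8 + 13)/6 = 48/6 = 8; σ²_H = ((13−3)/6)² = 2.778

Forward pass:
ES_A = 0; EF_A = 13
ES_B = 0; EF_B = 15
ES_C = 0; EF_C = 4
ES_D = max(EF_B=15, EF_C=4) = 15; EF_D = 15+7 = 22
ES_E = 15; EF_E = 15+6 = 21
ES_F = max(EF_A=13, EF_C=4) = 13; EF_F = 13+11 = 24
ES_G = max(EF_A=13, EF_B=15) = 15; EF_G = 15+11 = 26
ES_H = max(EF_D=22, EF_E=21, EF_F=24, EF_G=26) = 26; EF_H = 26+8 = 34
Expected project duration μ = 34 hours. Critical path: B → G → H.

Variance along critical path = 2.778 + 9.000 + 2.778 = 14.556; σ = 3.815 hours.
D = μ + z·σ = 34 + 2.326·3.815 = 42.9 hours

42.9 hours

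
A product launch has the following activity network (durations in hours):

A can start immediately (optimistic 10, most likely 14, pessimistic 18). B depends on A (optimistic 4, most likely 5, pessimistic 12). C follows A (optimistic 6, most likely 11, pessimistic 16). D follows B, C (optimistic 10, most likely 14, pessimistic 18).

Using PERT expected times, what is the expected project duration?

39 hours

te_A = (10 + 4·14 + 18)/6 = 84/6 = 14
te_B = (4 + 4·5 + 12)/6 = 36/6 = 6
te_C = (6 + 4·11 + 16)/6 = 66/6 = 11
te_D = (10 + 4·14 + 18)/6 = 84/6 = 14

Forward pass:
ES_A = 0; EF_A = 14
ES_B = 14; EF_B = 14+6 = 20
ES_C = 14; EF_C = 14+11 = 25
ES_D = max(EF_B=20, EF_C=25) = 25; EF_D = 25+14 = 39
Expected project duration μ = 39 hours. Critical path: A → C → D.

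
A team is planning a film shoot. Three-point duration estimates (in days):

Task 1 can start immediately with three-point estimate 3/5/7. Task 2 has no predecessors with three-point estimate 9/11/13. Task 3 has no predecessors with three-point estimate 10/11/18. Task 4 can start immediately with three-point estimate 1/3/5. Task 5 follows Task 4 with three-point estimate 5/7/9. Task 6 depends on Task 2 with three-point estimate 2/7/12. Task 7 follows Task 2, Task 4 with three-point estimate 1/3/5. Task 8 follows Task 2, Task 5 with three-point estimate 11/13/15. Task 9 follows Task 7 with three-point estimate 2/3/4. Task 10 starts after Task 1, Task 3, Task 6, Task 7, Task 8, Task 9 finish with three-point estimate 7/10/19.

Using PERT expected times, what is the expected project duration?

35 days

te_Task 1 = (3 + 4·5 + 7)/6 = 30/6 = 5
te_Task 2 = (9 + 4·11 + 13)/6 = 66/6 = 11
te_Task 3 = (10 + 4·11 + 18)/6 = 72/6 = 12
te_Task 4 = (1 + 4·3 + 5)/6 = 18/6 = 3
te_Task 5 = (5 + 4·7 + 9)/6 = 42/6 = 7
te_Task 6 = (2 + 4·7 + 12)/6 = 42/6 = 7
te_Task 7 = (1 + 4·3 + 5)/6 = 18/6 = 3
te_Task 8 = (11 + 4·13 + 15)/6 = 78/6 = 13
te_Task 9 = (2 + 4·3 + 4)/6 = 18/6 = 3
te_Task 10 = (7 + 4·10 + 19)/6 = 66/6 = 11

Forward pass:
ES_Task 1 = 0; EF_Task 1 = 5
ES_Task 2 = 0; EF_Task 2 = 11
ES_Task 3 = 0; EF_Task 3 = 12
ES_Task 4 = 0; EF_Task 4 = 3
ES_Task 5 = 3; EF_Task 5 = 3+7 = 10
ES_Task 6 = 11; EF_Task 6 = 11+7 = 18
ES_Task 7 = max(EF_Task 2=11, EF_Task 4=3) = 11; EF_Task 7 = 11+3 = 14
ES_Task 8 = max(EF_Task 2=11, EF_Task 5=10) = 11; EF_Task 8 = 11+13 = 24
ES_Task 9 = 14; EF_Task 9 = 14+3 = 17
ES_Task 10 = max(EF_Task 1=5, EF_Task 3=12, EF_Task 6=18, EF_Task 7=14, EF_Task 8=24, EF_Task 9=17) = 24; EF_Task 10 = 24+11 = 35
Expected project duration μ = 35 days. Critical path: Task 2 → Task 8 → Task 10.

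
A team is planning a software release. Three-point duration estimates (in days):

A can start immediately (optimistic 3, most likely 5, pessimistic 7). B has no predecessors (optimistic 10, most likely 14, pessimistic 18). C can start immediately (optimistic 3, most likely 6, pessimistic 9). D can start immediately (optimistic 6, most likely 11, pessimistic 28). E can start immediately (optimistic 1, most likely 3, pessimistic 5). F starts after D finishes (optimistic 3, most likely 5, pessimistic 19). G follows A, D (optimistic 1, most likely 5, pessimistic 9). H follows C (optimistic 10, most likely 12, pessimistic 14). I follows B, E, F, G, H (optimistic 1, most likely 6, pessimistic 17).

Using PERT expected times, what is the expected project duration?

27 days

te_A = (3 + 4·5 + 7)/6 = 30/6 = 5
te_B = (10 + 4·14 + 18)/6 = 84/6 = 14
te_C = (3 + 4·6 + 9)/6 = 36/6 = 6
te_D = (6 + 4·11 + 28)/6 = 78/6 = 13
te_E = (1 + 4·3 + 5)/6 = 18/6 = 3
te_F = (3 + 4·5 + 19)/6 = 42/6 = 7
te_G = (1 + 4·5 + 9)/6 = 30/6 = 5
te_H = (10 + 4·12 + 14)/6 = 72/6 = 12
te_I = (1 + 4·6 + 17)/6 = 42/6 = 7

Forward pass:
ES_A = 0; EF_A = 5
ES_B = 0; EF_B = 14
ES_C = 0; EF_C = 6
ES_D = 0; EF_D = 13
ES_E = 0; EF_E = 3
ES_F = 13; EF_F = 13+7 = 20
ES_G = max(EF_A=5, EF_D=13) = 13; EF_G = 13+5 = 18
ES_H = 6; EF_H = 6+12 = 18
ES_I = max(EF_B=14, EF_E=3, EF_F=20, EF_G=18, EF_H=18) = 20; EF_I = 20+7 = 27
Expected project duration μ = 27 days. Critical path: D → F → I.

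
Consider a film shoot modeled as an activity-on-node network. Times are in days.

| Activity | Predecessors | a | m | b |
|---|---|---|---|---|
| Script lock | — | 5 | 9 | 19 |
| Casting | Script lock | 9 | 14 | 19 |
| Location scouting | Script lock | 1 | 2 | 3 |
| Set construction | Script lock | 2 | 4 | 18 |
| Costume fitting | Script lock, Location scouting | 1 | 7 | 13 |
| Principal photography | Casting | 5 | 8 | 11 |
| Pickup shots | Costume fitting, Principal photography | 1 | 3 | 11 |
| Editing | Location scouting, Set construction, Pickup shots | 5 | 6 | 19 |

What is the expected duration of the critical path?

te_Script lock = (5 + 4·9 + 19)/6 = 60/6 = 10
te_Casting = (9 + 4·14 + 19)/6 = 84/6 = 14
te_Location scouting = (1 + 4·2 + 3)/6 = 12/6 = 2
te_Set construction = (2 + 4·4 + 18)/6 = 36/6 = 6
te_Costume fitting = (1 + 4·7 + 13)/6 = 42/6 = 7
te_Principal photography = (5 + 4·8 + 11)/6 = 48/6 = 8
te_Pickup shots = (1 + 4·3 + 11)/6 = 24/6 = 4
te_Editing = (5 + 4·6 + 19)/6 = 48/6 = 8

Forward pass:
ES_Script lock = 0; EF_Script lock = 10
ES_Casting = 10; EF_Casting = 10+14 = 24
ES_Location scouting = 10; EF_Location scouting = 10+2 = 12
ES_Set construction = 10; EF_Set construction = 10+6 = 16
ES_Costume fitting = max(EF_Script lock=10, EF_Location scouting=12) = 12; EF_Costume fitting = 12+7 = 19
ES_Principal photography = 24; EF_Principal photography = 24+8 = 32
ES_Pickup shots = max(EF_Costume fitting=19, EF_Principal photography=32) = 32; EF_Pickup shots = 32+4 = 36
ES_Editing = max(EF_Location scouting=12, EF_Set construction=16, EF_Pickup shots=36) = 36; EF_Editing = 36+8 = 44
Expected project duration μ = 44 days. Critical path: Script lock → Casting → Principal photography → Pickup shots → Editing.

44 days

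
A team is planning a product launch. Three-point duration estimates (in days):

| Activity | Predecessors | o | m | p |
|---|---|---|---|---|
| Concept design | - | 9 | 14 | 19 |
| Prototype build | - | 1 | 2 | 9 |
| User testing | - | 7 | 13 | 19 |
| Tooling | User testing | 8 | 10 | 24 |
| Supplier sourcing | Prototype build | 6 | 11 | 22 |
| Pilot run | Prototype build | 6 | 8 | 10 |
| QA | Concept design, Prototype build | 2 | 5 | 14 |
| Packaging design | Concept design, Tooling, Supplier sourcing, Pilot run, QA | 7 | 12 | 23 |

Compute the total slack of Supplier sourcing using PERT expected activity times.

te_Concept design = (9 + 4·14 + 19)/6 = 84/6 = 14
te_Prototype build = (1 + 4·2 + 9)/6 = 18/6 = 3
te_User testing = (7 + 4·13 + 19)/6 = 78/6 = 13
te_Tooling = (8 + 4·10 + 24)/6 = 72/6 = 12
te_Supplier sourcing = (6 + 4·11 + 22)/6 = 72/6 = 12
te_Pilot run = (6 + 4·8 + 10)/6 = 48/6 = 8
te_QA = (2 + 4·5 + 14)/6 = 36/6 = 6
te_Packaging design = (7 + 4·12 + 23)/6 = 78/6 = 13

Forward pass:
ES_Concept design = 0; EF_Concept design = 14
ES_Prototype build = 0; EF_Prototype build = 3
ES_User testing = 0; EF_User testing = 13
ES_Tooling = 13; EF_Tooling = 13+12 = 25
ES_Supplier sourcing = 3; EF_Supplier sourcing = 3+12 = 15
ES_Pilot run = 3; EF_Pilot run = 3+8 = 11
ES_QA = max(EF_Concept design=14, EF_Prototype build=3) = 14; EF_QA = 14+6 = 20
ES_Packaging design = max(EF_Concept design=14, EF_Tooling=25, EF_Supplier sourcing=15, EF_Pilot run=11, EF_QA=20) = 25; EF_Packaging design = 25+13 = 38
Expected project duration μ = 38 days. Critical path: User testing → Tooling → Packaging design.

Backward pass:
LF_Packaging design = 38; LS_Packaging design = 38−13 = 25
LF_QA = LS_Packaging design = 25; LS_QA = 25−6 = 19
LF_Pilot run = LS_Packaging design = 25; LS_Pilot run = 25−8 = 17
LF_Supplier sourcing = LS_Packaging design = 25; LS_Supplier sourcing = 25−12 = 13
LF_Tooling = LS_Packaging design = 25; LS_Tooling = 25−12 = 13
LF_User testing = LS_Tooling = 13; LS_User testing = 13−13 = 0
LF_Prototype build = min(LS_Supplier sourcing=13, LS_Pilot run=17, LS_QA=19) = 13; LS_Prototype build = 13−3 = 10
LF_Concept design = min(LS_QA=19, LS_Packaging design=25) = 19; LS_Concept design = 19−14 = 5
Slack_Supplier sourcing = LS_Supplier sourcing − ES_Supplier sourcing = 13 − 3 = 10

10 days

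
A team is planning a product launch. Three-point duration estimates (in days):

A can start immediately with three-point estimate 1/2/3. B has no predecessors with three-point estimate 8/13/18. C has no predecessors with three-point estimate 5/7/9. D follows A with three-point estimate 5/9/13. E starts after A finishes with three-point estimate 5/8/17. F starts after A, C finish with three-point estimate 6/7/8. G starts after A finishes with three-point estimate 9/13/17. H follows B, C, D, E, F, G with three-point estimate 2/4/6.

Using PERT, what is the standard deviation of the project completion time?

te_A = (1 + 4·2 + 3)/6 = 12/6 = 2; σ²_A = ((3−1)/6)² = 0.111
te_B = (8 + 4·13 + 18)/6 = 78/6 = 13; σ²_B = ((18−8)/6)² = 2.778
te_C = (5 + 4·7 + 9)/6 = 42/6 = 7; σ²_C = ((9−5)/6)² = 0.444
te_D = (5 + 4·9 + 13)/6 = 54/6 = 9; σ²_D = ((13−5)/6)² = 1.778
te_E = (5 + 4·8 + 17)/6 = 54/6 = 9; σ²_E = ((17−5)/6)² = 4.000
te_F = (6 + 4·7 + 8)/6 = 42/6 = 7; σ²_F = ((8−6)/6)² = 0.111
te_G = (9 + 4·13 + 17)/6 = 78/6 = 13; σ²_G = ((17−9)/6)² = 1.778
te_H = (2 + 4·4 + 6)/6 = 24/6 = 4; σ²_H = ((6−2)/6)² = 0.444

Forward pass:
ES_A = 0; EF_A = 2
ES_B = 0; EF_B = 13
ES_C = 0; EF_C = 7
ES_D = 2; EF_D = 2+9 = 11
ES_E = 2; EF_E = 2+9 = 11
ES_F = max(EF_A=2, EF_C=7) = 7; EF_F = 7+7 = 14
ES_G = 2; EF_G = 2+13 = 15
ES_H = max(EF_B=13, EF_C=7, EF_D=11, EF_E=11, EF_F=14, EF_G=15) = 15; EF_H = 15+4 = 19
Expected project duration μ = 19 days. Critical path: A → G → H.

Variance along critical path = 0.111 + 1.778 + 0.444 = 2.333
σ = √2.333 = 1.528 days

1.53 days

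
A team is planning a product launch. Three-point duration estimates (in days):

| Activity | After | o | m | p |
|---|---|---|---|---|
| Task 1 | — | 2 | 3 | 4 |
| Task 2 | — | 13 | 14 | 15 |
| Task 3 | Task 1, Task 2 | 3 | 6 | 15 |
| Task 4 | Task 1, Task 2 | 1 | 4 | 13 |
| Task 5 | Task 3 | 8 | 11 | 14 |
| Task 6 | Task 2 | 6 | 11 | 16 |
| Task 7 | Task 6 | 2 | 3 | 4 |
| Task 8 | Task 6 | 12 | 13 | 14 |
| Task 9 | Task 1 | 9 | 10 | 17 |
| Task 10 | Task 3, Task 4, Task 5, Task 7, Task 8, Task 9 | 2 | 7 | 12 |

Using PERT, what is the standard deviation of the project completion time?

te_Task 1 = (2 + 4·3 + 4)/6 = 18/6 = 3; σ²_Task 1 = ((4−2)/6)² = 0.111
te_Task 2 = (13 + 4·14 + 15)/6 = 84/6 = 14; σ²_Task 2 = ((15−13)/6)² = 0.111
te_Task 3 = (3 + 4·6 + 15)/6 = 42/6 = 7; σ²_Task 3 = ((15−3)/6)² = 4.000
te_Task 4 = (1 + 4·4 + 13)/6 = 30/6 = 5; σ²_Task 4 = ((13−1)/6)² = 4.000
te_Task 5 = (8 + 4·11 + 14)/6 = 66/6 = 11; σ²_Task 5 = ((14−8)/6)² = 1.000
te_Task 6 = (6 + 4·11 + 16)/6 = 66/6 = 11; σ²_Task 6 = ((16−6)/6)² = 2.778
te_Task 7 = (2 + 4·3 + 4)/6 = 18/6 = 3; σ²_Task 7 = ((4−2)/6)² = 0.111
te_Task 8 = (12 + 4·13 + 14)/6 = 78/6 = 13; σ²_Task 8 = ((14−12)/6)² = 0.111
te_Task 9 = (9 + 4·10 + 17)/6 = 66/6 = 11; σ²_Task 9 = ((17−9)/6)² = 1.778
te_Task 10 = (2 + 4·7 + 12)/6 = 42/6 = 7; σ²_Task 10 = ((12−2)/6)² = 2.778

Forward pass:
ES_Task 1 = 0; EF_Task 1 = 3
ES_Task 2 = 0; EF_Task 2 = 14
ES_Task 3 = max(EF_Task 1=3, EF_Task 2=14) = 14; EF_Task 3 = 14+7 = 21
ES_Task 4 = max(EF_Task 1=3, EF_Task 2=14) = 14; EF_Task 4 = 14+5 = 19
ES_Task 5 = 21; EF_Task 5 = 21+11 = 32
ES_Task 6 = 14; EF_Task 6 = 14+11 = 25
ES_Task 7 = 25; EF_Task 7 = 25+3 = 28
ES_Task 8 = 25; EF_Task 8 = 25+13 = 38
ES_Task 9 = 3; EF_Task 9 = 3+11 = 14
ES_Task 10 = max(EF_Task 3=21, EF_Task 4=19, EF_Task 5=32, EF_Task 7=28, EF_Task 8=38, EF_Task 9=14) = 38; EF_Task 10 = 38+7 = 45
Expected project duration μ = 45 days. Critical path: Task 2 → Task 6 → Task 8 → Task 10.

Variance along critical path = 0.111 + 2.778 + 0.111 + 2.778 = 5.778
σ = √5.778 = 2.404 days

2.40 days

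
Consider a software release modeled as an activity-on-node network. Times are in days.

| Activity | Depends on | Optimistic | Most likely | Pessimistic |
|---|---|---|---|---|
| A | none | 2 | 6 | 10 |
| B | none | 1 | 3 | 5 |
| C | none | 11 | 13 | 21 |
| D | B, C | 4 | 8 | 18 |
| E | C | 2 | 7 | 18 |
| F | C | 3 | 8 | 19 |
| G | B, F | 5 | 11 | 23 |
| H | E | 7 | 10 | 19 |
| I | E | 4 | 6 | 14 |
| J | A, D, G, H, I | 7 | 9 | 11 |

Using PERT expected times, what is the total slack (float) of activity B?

te_A = (2 + 4·6 + 10)/6 = 36/6 = 6
te_B = (1 + 4·3 + 5)/6 = 18/6 = 3
te_C = (11 + 4·13 + 21)/6 = 84/6 = 14
te_D = (4 + 4·8 + 18)/6 = 54/6 = 9
te_E = (2 + 4·7 + 18)/6 = 48/6 = 8
te_F = (3 + 4·8 + 19)/6 = 54/6 = 9
te_G = (5 + 4·11 + 23)/6 = 72/6 = 12
te_H = (7 + 4·10 + 19)/6 = 66/6 = 11
te_I = (4 + 4·6 + 14)/6 = 42/6 = 7
te_J = (7 + 4·9 + 11)/6 = 54/6 = 9

Forward pass:
ES_A = 0; EF_A = 6
ES_B = 0; EF_B = 3
ES_C = 0; EF_C = 14
ES_D = max(EF_B=3, EF_C=14) = 14; EF_D = 14+9 = 23
ES_E = 14; EF_E = 14+8 = 22
ES_F = 14; EF_F = 14+9 = 23
ES_G = max(EF_B=3, EF_F=23) = 23; EF_G = 23+12 = 35
ES_H = 22; EF_H = 22+11 = 33
ES_I = 22; EF_I = 22+7 = 29
ES_J = max(EF_A=6, EF_D=23, EF_G=35, EF_H=33, EF_I=29) = 35; EF_J = 35+9 = 44
Expected project duration μ = 44 days. Critical path: C → F → G → J.

Backward pass:
LF_J = 44; LS_J = 44−9 = 35
LF_I = LS_J = 35; LS_I = 35−7 = 28
LF_H = LS_J = 35; LS_H = 35−11 = 24
LF_G = LS_J = 35; LS_G = 35−12 = 23
LF_F = LS_G = 23; LS_F = 23−9 = 14
LF_E = min(LS_H=24, LS_I=28) = 24; LS_E = 24−8 = 16
LF_D = LS_J = 35; LS_D = 35−9 = 26
LF_C = min(LS_D=26, LS_E=16, LS_F=14) = 14; LS_C = 14−14 = 0
LF_B = min(LS_D=26, LS_G=23) = 23; LS_B = 23−3 = 20
LF_A = LS_J = 35; LS_A = 35−6 = 29
Slack_B = LS_B − ES_B = 20 − 0 = 20

20 days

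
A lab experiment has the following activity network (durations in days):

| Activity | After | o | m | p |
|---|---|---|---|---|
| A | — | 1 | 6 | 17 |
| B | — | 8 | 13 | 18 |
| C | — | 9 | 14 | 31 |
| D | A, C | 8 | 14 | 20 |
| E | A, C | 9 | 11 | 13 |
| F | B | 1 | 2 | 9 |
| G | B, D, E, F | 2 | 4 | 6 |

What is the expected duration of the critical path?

34 days

te_A = (1 + 4·6 + 17)/6 = 42/6 = 7
te_B = (8 + 4·13 + 18)/6 = 78/6 = 13
te_C = (9 + 4·14 + 31)/6 = 96/6 = 16
te_D = (8 + 4·14 + 20)/6 = 84/6 = 14
te_E = (9 + 4·11 + 13)/6 = 66/6 = 11
te_F = (1 + 4·2 + 9)/6 = 18/6 = 3
te_G = (2 + 4·4 + 6)/6 = 24/6 = 4

Forward pass:
ES_A = 0; EF_A = 7
ES_B = 0; EF_B = 13
ES_C = 0; EF_C = 16
ES_D = max(EF_A=7, EF_C=16) = 16; EF_D = 16+14 = 30
ES_E = max(EF_A=7, EF_C=16) = 16; EF_E = 16+11 = 27
ES_F = 13; EF_F = 13+3 = 16
ES_G = max(EF_B=13, EF_D=30, EF_E=27, EF_F=16) = 30; EF_G = 30+4 = 34
Expected project duration μ = 34 days. Critical path: C → D → G.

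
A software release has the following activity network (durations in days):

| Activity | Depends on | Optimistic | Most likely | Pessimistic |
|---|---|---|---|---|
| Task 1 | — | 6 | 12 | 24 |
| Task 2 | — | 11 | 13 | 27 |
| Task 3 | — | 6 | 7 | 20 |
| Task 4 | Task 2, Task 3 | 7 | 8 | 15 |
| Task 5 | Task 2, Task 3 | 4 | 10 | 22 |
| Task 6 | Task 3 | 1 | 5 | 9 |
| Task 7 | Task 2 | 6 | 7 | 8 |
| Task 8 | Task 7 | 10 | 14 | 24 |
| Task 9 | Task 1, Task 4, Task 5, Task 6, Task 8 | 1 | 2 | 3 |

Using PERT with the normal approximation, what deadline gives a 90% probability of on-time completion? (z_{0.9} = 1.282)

te_Task 1 = (6 + 4·12 + 24)/6 = 78/6 = 13; σ²_Task 1 = ((24−6)/6)² = 9.000
te_Task 2 = (11 + 4·13 + 27)/6 = 90/6 = 15; σ²_Task 2 = ((27−11)/6)² = 7.111
te_Task 3 = (6 + 4·7 + 20)/6 = 54/6 = 9; σ²_Task 3 = ((20−6)/6)² = 5.444
te_Task 4 = (7 + 4·8 + 15)/6 = 54/6 = 9; σ²_Task 4 = ((15−7)/6)² = 1.778
te_Task 5 = (4 + 4·10 + 22)/6 = 66/6 = 11; σ²_Task 5 = ((22−4)/6)² = 9.000
te_Task 6 = (1 + 4·5 + 9)/6 = 30/6 = 5; σ²_Task 6 = ((9−1)/6)² = 1.778
te_Task 7 = (6 + 4·7 + 8)/6 = 42/6 = 7; σ²_Task 7 = ((8−6)/6)² = 0.111
te_Task 8 = (10 + 4·14 + 24)/6 = 90/6 = 15; σ²_Task 8 = ((24−10)/6)² = 5.444
te_Task 9 = (1 + 4·2 + 3)/6 = 12/6 = 2; σ²_Task 9 = ((3−1)/6)² = 0.111

Forward pass:
ES_Task 1 = 0; EF_Task 1 = 13
ES_Task 2 = 0; EF_Task 2 = 15
ES_Task 3 = 0; EF_Task 3 = 9
ES_Task 4 = max(EF_Task 2=15, EF_Task 3=9) = 15; EF_Task 4 = 15+9 = 24
ES_Task 5 = max(EF_Task 2=15, EF_Task 3=9) = 15; EF_Task 5 = 15+11 = 26
ES_Task 6 = 9; EF_Task 6 = 9+5 = 14
ES_Task 7 = 15; EF_Task 7 = 15+7 = 22
ES_Task 8 = 22; EF_Task 8 = 22+15 = 37
ES_Task 9 = max(EF_Task 1=13, EF_Task 4=24, EF_Task 5=26, EF_Task 6=14, EF_Task 8=37) = 37; EF_Task 9 = 37+2 = 39
Expected project duration μ = 39 days. Critical path: Task 2 → Task 7 → Task 8 → Task 9.

Variance along critical path = 7.111 + 0.111 + 5.444 + 0.111 = 12.778; σ = 3.575 days.
D = μ + z·σ = 39 + 1.282·3.575 = 43.6 days

43.6 days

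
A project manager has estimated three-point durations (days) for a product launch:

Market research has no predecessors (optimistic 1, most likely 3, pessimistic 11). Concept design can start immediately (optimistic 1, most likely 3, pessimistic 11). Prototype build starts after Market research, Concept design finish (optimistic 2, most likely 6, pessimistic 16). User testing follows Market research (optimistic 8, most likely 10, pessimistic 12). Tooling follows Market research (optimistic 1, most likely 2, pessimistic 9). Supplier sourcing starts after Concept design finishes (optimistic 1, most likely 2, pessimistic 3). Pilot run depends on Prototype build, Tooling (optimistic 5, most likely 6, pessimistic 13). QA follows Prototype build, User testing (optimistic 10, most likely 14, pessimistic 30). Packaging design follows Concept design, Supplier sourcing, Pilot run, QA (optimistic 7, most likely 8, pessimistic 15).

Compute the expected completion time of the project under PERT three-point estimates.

te_Market research = (1 + 4·3 + 11)/6 = 24/6 = 4
te_Concept design = (1 + 4·3 + 11)/6 = 24/6 = 4
te_Prototype build = (2 + 4·6 + 16)/6 = 42/6 = 7
te_User testing = (8 + 4·10 + 12)/6 = 60/6 = 10
te_Tooling = (1 + 4·2 + 9)/6 = 18/6 = 3
te_Supplier sourcing = (1 + 4·2 + 3)/6 = 12/6 = 2
te_Pilot run = (5 + 4·6 + 13)/6 = 42/6 = 7
te_QA = (10 + 4·14 + 30)/6 = 96/6 = 16
te_Packaging design = (7 + 4·8 + 15)/6 = 54/6 = 9

Forward pass:
ES_Market research = 0; EF_Market research = 4
ES_Concept design = 0; EF_Concept design = 4
ES_Prototype build = max(EF_Market research=4, EF_Concept design=4) = 4; EF_Prototype build = 4+7 = 11
ES_User testing = 4; EF_User testing = 4+10 = 14
ES_Tooling = 4; EF_Tooling = 4+3 = 7
ES_Supplier sourcing = 4; EF_Supplier sourcing = 4+2 = 6
ES_Pilot run = max(EF_Prototype build=11, EF_Tooling=7) = 11; EF_Pilot run = 11+7 = 18
ES_QA = max(EF_Prototype build=11, EF_User testing=14) = 14; EF_QA = 14+16 = 30
ES_Packaging design = max(EF_Concept design=4, EF_Supplier sourcing=6, EF_Pilot run=18, EF_QA=30) = 30; EF_Packaging design = 30+9 = 39
Expected project duration μ = 39 days. Critical path: Market research → User testing → QA → Packaging design.

39 days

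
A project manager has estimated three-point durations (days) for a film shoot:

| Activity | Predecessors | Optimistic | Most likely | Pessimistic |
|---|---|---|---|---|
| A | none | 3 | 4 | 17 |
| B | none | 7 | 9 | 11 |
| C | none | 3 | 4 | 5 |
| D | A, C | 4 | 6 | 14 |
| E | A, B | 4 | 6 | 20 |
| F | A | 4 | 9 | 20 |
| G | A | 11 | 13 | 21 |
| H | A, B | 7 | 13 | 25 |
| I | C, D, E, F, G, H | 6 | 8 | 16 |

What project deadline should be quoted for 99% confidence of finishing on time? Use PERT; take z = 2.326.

te_A = (3 + 4·4 + 17)/6 = 36/6 = 6; σ²_A = ((17−3)/6)² = 5.444
te_B = (7 + 4·9 + 11)/6 = 54/6 = 9; σ²_B = ((11−7)/6)² = 0.444
te_C = (3 + 4·4 + 5)/6 = 24/6 = 4; σ²_C = ((5−3)/6)² = 0.111
te_D = (4 + 4·6 + 14)/6 = 42/6 = 7; σ²_D = ((14−4)/6)² = 2.778
te_E = (4 + 4·6 + 20)/6 = 48/6 = 8; σ²_E = ((20−4)/6)² = 7.111
te_F = (4 + 4·9 + 20)/6 = 60/6 = 10; σ²_F = ((20−4)/6)² = 7.111
te_G = (11 + 4·13 + 21)/6 = 84/6 = 14; σ²_G = ((21−11)/6)² = 2.778
te_H = (7 + 4·13 + 25)/6 = 84/6 = 14; σ²_H = ((25−7)/6)² = 9.000
te_I = (6 + 4·8 + 16)/6 = 54/6 = 9; σ²_I = ((16−6)/6)² = 2.778

Forward pass:
ES_A = 0; EF_A = 6
ES_B = 0; EF_B = 9
ES_C = 0; EF_C = 4
ES_D = max(EF_A=6, EF_C=4) = 6; EF_D = 6+7 = 13
ES_E = max(EF_A=6, EF_B=9) = 9; EF_E = 9+8 = 17
ES_F = 6; EF_F = 6+10 = 16
ES_G = 6; EF_G = 6+14 = 20
ES_H = max(EF_A=6, EF_B=9) = 9; EF_H = 9+14 = 23
ES_I = max(EF_C=4, EF_D=13, EF_E=17, EF_F=16, EF_G=20, EF_H=23) = 23; EF_I = 23+9 = 32
Expected project duration μ = 32 days. Critical path: B → H → I.

Variance along critical path = 0.444 + 9.000 + 2.778 = 12.222; σ = 3.496 days.
D = μ + z·σ = 32 + 2.326·3.496 = 40.1 days

40.1 days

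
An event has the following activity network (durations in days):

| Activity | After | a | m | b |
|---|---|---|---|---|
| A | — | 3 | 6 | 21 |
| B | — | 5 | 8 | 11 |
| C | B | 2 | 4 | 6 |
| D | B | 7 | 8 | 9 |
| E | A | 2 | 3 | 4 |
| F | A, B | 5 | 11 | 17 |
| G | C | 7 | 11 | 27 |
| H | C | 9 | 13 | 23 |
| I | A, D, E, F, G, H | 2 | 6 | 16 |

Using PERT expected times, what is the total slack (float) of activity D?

te_A = (3 + 4·6 + 21)/6 = 48/6 = 8
te_B = (5 + 4·8 + 11)/6 = 48/6 = 8
te_C = (2 + 4·4 + 6)/6 = 24/6 = 4
te_D = (7 + 4·8 + 9)/6 = 48/6 = 8
te_E = (2 + 4·3 + 4)/6 = 18/6 = 3
te_F = (5 + 4·11 + 17)/6 = 66/6 = 11
te_G = (7 + 4·11 + 27)/6 = 78/6 = 13
te_H = (9 + 4·13 + 23)/6 = 84/6 = 14
te_I = (2 + 4·6 + 16)/6 = 42/6 = 7

Forward pass:
ES_A = 0; EF_A = 8
ES_B = 0; EF_B = 8
ES_C = 8; EF_C = 8+4 = 12
ES_D = 8; EF_D = 8+8 = 16
ES_E = 8; EF_E = 8+3 = 11
ES_F = max(EF_A=8, EF_B=8) = 8; EF_F = 8+11 = 19
ES_G = 12; EF_G = 12+13 = 25
ES_H = 12; EF_H = 12+14 = 26
ES_I = max(EF_A=8, EF_D=16, EF_E=11, EF_F=19, EF_G=25, EF_H=26) = 26; EF_I = 26+7 = 33
Expected project duration μ = 33 days. Critical path: B → C → H → I.

Backward pass:
LF_I = 33; LS_I = 33−7 = 26
LF_H = LS_I = 26; LS_H = 26−14 = 12
LF_G = LS_I = 26; LS_G = 26−13 = 13
LF_F = LS_I = 26; LS_F = 26−11 = 15
LF_E = LS_I = 26; LS_E = 26−3 = 23
LF_D = LS_I = 26; LS_D = 26−8 = 18
LF_C = min(LS_G=13, LS_H=12) = 12; LS_C = 12−4 = 8
LF_B = min(LS_C=8, LS_D=18, LS_F=15) = 8; LS_B = 8−8 = 0
LF_A = min(LS_E=23, LS_F=15, LS_I=26) = 15; LS_A = 15−8 = 7
Slack_D = LS_D − ES_D = 18 − 8 = 10

10 days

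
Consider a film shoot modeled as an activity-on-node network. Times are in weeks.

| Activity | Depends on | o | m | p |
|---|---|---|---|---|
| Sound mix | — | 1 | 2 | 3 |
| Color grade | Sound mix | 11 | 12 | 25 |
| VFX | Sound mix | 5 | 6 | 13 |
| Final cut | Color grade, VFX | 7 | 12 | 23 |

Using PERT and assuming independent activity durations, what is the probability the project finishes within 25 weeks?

0.131

te_Sound mix = (1 + 4·2 + 3)/6 = 12/6 = 2; σ²_Sound mix = ((3−1)/6)² = 0.111
te_Color grade = (11 + 4·12 + 25)/6 = 84/6 = 14; σ²_Color grade = ((25−11)/6)² = 5.444
te_VFX = (5 + 4·6 + 13)/6 = 42/6 = 7; σ²_VFX = ((13−5)/6)² = 1.778
te_Final cut = (7 + 4·12 + 23)/6 = 78/6 = 13; σ²_Final cut = ((23−7)/6)² = 7.111

Forward pass:
ES_Sound mix = 0; EF_Sound mix = 2
ES_Color grade = 2; EF_Color grade = 2+14 = 16
ES_VFX = 2; EF_VFX = 2+7 = 9
ES_Final cut = max(EF_Color grade=16, EF_VFX=9) = 16; EF_Final cut = 16+13 = 29
Expected project duration μ = 29 weeks. Critical path: Sound mix → Color grade → Final cut.

Variance along critical path = 0.111 + 5.444 + 7.111 = 12.667; σ = √12.667 = 3.559 weeks.
Z = (25 − 29) / 3.559 = -1.124
P(T ≤ 25) = Φ(-1.124) ≈ 0.131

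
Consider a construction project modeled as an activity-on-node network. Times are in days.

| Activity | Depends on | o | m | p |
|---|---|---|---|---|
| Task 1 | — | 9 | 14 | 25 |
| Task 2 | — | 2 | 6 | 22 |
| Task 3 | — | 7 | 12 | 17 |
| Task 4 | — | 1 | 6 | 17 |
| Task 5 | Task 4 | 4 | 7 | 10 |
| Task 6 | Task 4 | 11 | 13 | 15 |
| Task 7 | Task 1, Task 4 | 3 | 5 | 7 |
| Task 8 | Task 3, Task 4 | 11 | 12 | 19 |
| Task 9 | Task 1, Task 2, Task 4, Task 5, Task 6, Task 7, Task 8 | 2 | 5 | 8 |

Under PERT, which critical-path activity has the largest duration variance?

te_Task 1 = (9 + 4·14 + 25)/6 = 90/6 = 15; σ²_Task 1 = ((25−9)/6)² = 7.111
te_Task 2 = (2 + 4·6 + 22)/6 = 48/6 = 8; σ²_Task 2 = ((22−2)/6)² = 11.111
te_Task 3 = (7 + 4·12 + 17)/6 = 72/6 = 12; σ²_Task 3 = ((17−7)/6)² = 2.778
te_Task 4 = (1 + 4·6 + 17)/6 = 42/6 = 7; σ²_Task 4 = ((17−1)/6)² = 7.111
te_Task 5 = (4 + 4·7 + 10)/6 = 42/6 = 7; σ²_Task 5 = ((10−4)/6)² = 1.000
te_Task 6 = (11 + 4·13 + 15)/6 = 78/6 = 13; σ²_Task 6 = ((15−11)/6)² = 0.444
te_Task 7 = (3 + 4·5 + 7)/6 = 30/6 = 5; σ²_Task 7 = ((7−3)/6)² = 0.444
te_Task 8 = (11 + 4·12 + 19)/6 = 78/6 = 13; σ²_Task 8 = ((19−11)/6)² = 1.778
te_Task 9 = (2 + 4·5 + 8)/6 = 30/6 = 5; σ²_Task 9 = ((8−2)/6)² = 1.000

Forward pass:
ES_Task 1 = 0; EF_Task 1 = 15
ES_Task 2 = 0; EF_Task 2 = 8
ES_Task 3 = 0; EF_Task 3 = 12
ES_Task 4 = 0; EF_Task 4 = 7
ES_Task 5 = 7; EF_Task 5 = 7+7 = 14
ES_Task 6 = 7; EF_Task 6 = 7+13 = 20
ES_Task 7 = max(EF_Task 1=15, EF_Task 4=7) = 15; EF_Task 7 = 15+5 = 20
ES_Task 8 = max(EF_Task 3=12, EF_Task 4=7) = 12; EF_Task 8 = 12+13 = 25
ES_Task 9 = max(EF_Task 1=15, EF_Task 2=8, EF_Task 4=7, EF_Task 5=14, EF_Task 6=20, EF_Task 7=20, EF_Task 8=25) = 25; EF_Task 9 = 25+5 = 30
Expected project duration μ = 30 days. Critical path: Task 3 → Task 8 → Task 9.

Variances on critical path: σ²_Task 3=2.778, σ²_Task 8=1.778, σ²_Task 9=1.000.
Largest is σ²_Task 3 = 2.778.

Task 3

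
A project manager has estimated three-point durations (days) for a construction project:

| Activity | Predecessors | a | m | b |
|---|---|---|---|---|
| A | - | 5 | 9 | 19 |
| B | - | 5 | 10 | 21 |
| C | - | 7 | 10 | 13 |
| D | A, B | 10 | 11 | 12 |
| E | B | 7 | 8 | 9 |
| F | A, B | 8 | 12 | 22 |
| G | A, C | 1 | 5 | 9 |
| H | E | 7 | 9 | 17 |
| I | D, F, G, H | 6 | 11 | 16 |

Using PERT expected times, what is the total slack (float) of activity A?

6 days

te_A = (5 + 4·9 + 19)/6 = 60/6 = 10
te_B = (5 + 4·10 + 21)/6 = 66/6 = 11
te_C = (7 + 4·10 + 13)/6 = 60/6 = 10
te_D = (10 + 4·11 + 12)/6 = 66/6 = 11
te_E = (7 + 4·8 + 9)/6 = 48/6 = 8
te_F = (8 + 4·12 + 22)/6 = 78/6 = 13
te_G = (1 + 4·5 + 9)/6 = 30/6 = 5
te_H = (7 + 4·9 + 17)/6 = 60/6 = 10
te_I = (6 + 4·11 + 16)/6 = 66/6 = 11

Forward pass:
ES_A = 0; EF_A = 10
ES_B = 0; EF_B = 11
ES_C = 0; EF_C = 10
ES_D = max(EF_A=10, EF_B=11) = 11; EF_D = 11+11 = 22
ES_E = 11; EF_E = 11+8 = 19
ES_F = max(EF_A=10, EF_B=11) = 11; EF_F = 11+13 = 24
ES_G = max(EF_A=10, EF_C=10) = 10; EF_G = 10+5 = 15
ES_H = 19; EF_H = 19+10 = 29
ES_I = max(EF_D=22, EF_F=24, EF_G=15, EF_H=29) = 29; EF_I = 29+11 = 40
Expected project duration μ = 40 days. Critical path: B → E → H → I.

Backward pass:
LF_I = 40; LS_I = 40−11 = 29
LF_H = LS_I = 29; LS_H = 29−10 = 19
LF_G = LS_I = 29; LS_G = 29−5 = 24
LF_F = LS_I = 29; LS_F = 29−13 = 16
LF_E = LS_H = 19; LS_E = 19−8 = 11
LF_D = LS_I = 29; LS_D = 29−11 = 18
LF_C = LS_G = 24; LS_C = 24−10 = 14
LF_B = min(LS_D=18, LS_E=11, LS_F=16) = 11; LS_B = 11−11 = 0
LF_A = min(LS_D=18, LS_F=16, LS_G=24) = 16; LS_A = 16−10 = 6
Slack_A = LS_A − ES_A = 6 − 0 = 6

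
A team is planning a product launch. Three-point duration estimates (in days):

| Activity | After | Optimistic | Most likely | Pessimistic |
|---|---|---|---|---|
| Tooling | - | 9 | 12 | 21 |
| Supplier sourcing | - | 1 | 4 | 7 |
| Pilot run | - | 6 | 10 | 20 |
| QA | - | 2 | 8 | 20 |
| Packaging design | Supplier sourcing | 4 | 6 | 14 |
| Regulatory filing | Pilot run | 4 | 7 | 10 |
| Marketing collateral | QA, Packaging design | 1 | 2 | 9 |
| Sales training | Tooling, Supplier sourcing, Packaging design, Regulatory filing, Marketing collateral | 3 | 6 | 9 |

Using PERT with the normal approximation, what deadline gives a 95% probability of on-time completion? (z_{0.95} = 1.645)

te_Tooling = (9 + 4·12 + 21)/6 = 78/6 = 13; σ²_Tooling = ((21−9)/6)² = 4.000
te_Supplier sourcing = (1 + 4·4 + 7)/6 = 24/6 = 4; σ²_Supplier sourcing = ((7−1)/6)² = 1.000
te_Pilot run = (6 + 4·10 + 20)/6 = 66/6 = 11; σ²_Pilot run = ((20−6)/6)² = 5.444
te_QA = (2 + 4·8 + 20)/6 = 54/6 = 9; σ²_QA = ((20−2)/6)² = 9.000
te_Packaging design = (4 + 4·6 + 14)/6 = 42/6 = 7; σ²_Packaging design = ((14−4)/6)² = 2.778
te_Regulatory filing = (4 + 4·7 + 10)/6 = 42/6 = 7; σ²_Regulatory filing = ((10−4)/6)² = 1.000
te_Marketing collateral = (1 + 4·2 + 9)/6 = 18/6 = 3; σ²_Marketing collateral = ((9−1)/6)² = 1.778
te_Sales training = (3 + 4·6 + 9)/6 = 36/6 = 6; σ²_Sales training = ((9−3)/6)² = 1.000

Forward pass:
ES_Tooling = 0; EF_Tooling = 13
ES_Supplier sourcing = 0; EF_Supplier sourcing = 4
ES_Pilot run = 0; EF_Pilot run = 11
ES_QA = 0; EF_QA = 9
ES_Packaging design = 4; EF_Packaging design = 4+7 = 11
ES_Regulatory filing = 11; EF_Regulatory filing = 11+7 = 18
ES_Marketing collateral = max(EF_QA=9, EF_Packaging design=11) = 11; EF_Marketing collateral = 11+3 = 14
ES_Sales training = max(EF_Tooling=13, EF_Supplier sourcing=4, EF_Packaging design=11, EF_Regulatory filing=18, EF_Marketing collateral=14) = 18; EF_Sales training = 18+6 = 24
Expected project duration μ = 24 days. Critical path: Pilot run → Regulatory filing → Sales training.

Variance along critical path = 5.444 + 1.000 + 1.000 = 7.444; σ = 2.728 days.
D = μ + z·σ = 24 + 1.645·2.728 = 28.5 days

28.5 days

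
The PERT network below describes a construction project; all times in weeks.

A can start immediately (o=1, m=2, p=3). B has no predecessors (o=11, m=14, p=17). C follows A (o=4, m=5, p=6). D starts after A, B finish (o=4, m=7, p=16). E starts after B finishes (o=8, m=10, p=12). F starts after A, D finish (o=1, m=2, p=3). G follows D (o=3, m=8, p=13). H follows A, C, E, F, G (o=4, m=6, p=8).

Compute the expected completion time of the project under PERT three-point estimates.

36 weeks

te_A = (1 + 4·2 + 3)/6 = 12/6 = 2
te_B = (11 + 4·14 + 17)/6 = 84/6 = 14
te_C = (4 + 4·5 + 6)/6 = 30/6 = 5
te_D = (4 + 4·7 + 16)/6 = 48/6 = 8
te_E = (8 + 4·10 + 12)/6 = 60/6 = 10
te_F = (1 + 4·2 + 3)/6 = 12/6 = 2
te_G = (3 + 4·8 + 13)/6 = 48/6 = 8
te_H = (4 + 4·6 + 8)/6 = 36/6 = 6

Forward pass:
ES_A = 0; EF_A = 2
ES_B = 0; EF_B = 14
ES_C = 2; EF_C = 2+5 = 7
ES_D = max(EF_A=2, EF_B=14) = 14; EF_D = 14+8 = 22
ES_E = 14; EF_E = 14+10 = 24
ES_F = max(EF_A=2, EF_D=22) = 22; EF_F = 22+2 = 24
ES_G = 22; EF_G = 22+8 = 30
ES_H = max(EF_A=2, EF_C=7, EF_E=24, EF_F=24, EF_G=30) = 30; EF_H = 30+6 = 36
Expected project duration μ = 36 weeks. Critical path: B → D → G → H.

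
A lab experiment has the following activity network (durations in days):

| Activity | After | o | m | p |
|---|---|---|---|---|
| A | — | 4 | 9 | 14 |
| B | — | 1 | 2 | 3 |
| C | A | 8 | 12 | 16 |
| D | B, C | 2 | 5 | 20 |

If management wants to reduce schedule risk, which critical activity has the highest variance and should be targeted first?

D

te_A = (4 + 4·9 + 14)/6 = 54/6 = 9; σ²_A = ((14−4)/6)² = 2.778
te_B = (1 + 4·2 + 3)/6 = 12/6 = 2; σ²_B = ((3−1)/6)² = 0.111
te_C = (8 + 4·12 + 16)/6 = 72/6 = 12; σ²_C = ((16−8)/6)² = 1.778
te_D = (2 + 4·5 + 20)/6 = 42/6 = 7; σ²_D = ((20−2)/6)² = 9.000

Forward pass:
ES_A = 0; EF_A = 9
ES_B = 0; EF_B = 2
ES_C = 9; EF_C = 9+12 = 21
ES_D = max(EF_B=2, EF_C=21) = 21; EF_D = 21+7 = 28
Expected project duration μ = 28 days. Critical path: A → C → D.

Variances on critical path: σ²_A=2.778, σ²_C=1.778, σ²_D=9.000.
Largest is σ²_D = 9.000.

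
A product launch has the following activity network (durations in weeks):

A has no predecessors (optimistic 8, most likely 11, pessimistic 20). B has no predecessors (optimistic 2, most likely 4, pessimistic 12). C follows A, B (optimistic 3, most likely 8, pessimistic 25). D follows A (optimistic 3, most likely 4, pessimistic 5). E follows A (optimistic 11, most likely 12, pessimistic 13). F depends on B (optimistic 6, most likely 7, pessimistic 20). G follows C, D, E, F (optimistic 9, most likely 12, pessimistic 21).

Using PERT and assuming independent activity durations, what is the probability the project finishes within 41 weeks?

te_A = (8 + 4·11 + 20)/6 = 72/6 = 12; σ²_A = ((20−8)/6)² = 4.000
te_B = (2 + 4·4 + 12)/6 = 30/6 = 5; σ²_B = ((12−2)/6)² = 2.778
te_C = (3 + 4·8 + 25)/6 = 60/6 = 10; σ²_C = ((25−3)/6)² = 13.444
te_D = (3 + 4·4 + 5)/6 = 24/6 = 4; σ²_D = ((5−3)/6)² = 0.111
te_E = (11 + 4·12 + 13)/6 = 72/6 = 12; σ²_E = ((13−11)/6)² = 0.111
te_F = (6 + 4·7 + 20)/6 = 54/6 = 9; σ²_F = ((20−6)/6)² = 5.444
te_G = (9 + 4·12 + 21)/6 = 78/6 = 13; σ²_G = ((21−9)/6)² = 4.000

Forward pass:
ES_A = 0; EF_A = 12
ES_B = 0; EF_B = 5
ES_C = max(EF_A=12, EF_B=5) = 12; EF_C = 12+10 = 22
ES_D = 12; EF_D = 12+4 = 16
ES_E = 12; EF_E = 12+12 = 24
ES_F = 5; EF_F = 5+9 = 14
ES_G = max(EF_C=22, EF_D=16, EF_E=24, EF_F=14) = 24; EF_G = 24+13 = 37
Expected project duration μ = 37 weeks. Critical path: A → E → G.

Variance along critical path = 4.000 + 0.111 + 4.000 = 8.111; σ = √8.111 = 2.848 weeks.
Z = (41 − 37) / 2.848 = 1.404
P(T ≤ 41) = Φ(1.404) ≈ 0.920

0.920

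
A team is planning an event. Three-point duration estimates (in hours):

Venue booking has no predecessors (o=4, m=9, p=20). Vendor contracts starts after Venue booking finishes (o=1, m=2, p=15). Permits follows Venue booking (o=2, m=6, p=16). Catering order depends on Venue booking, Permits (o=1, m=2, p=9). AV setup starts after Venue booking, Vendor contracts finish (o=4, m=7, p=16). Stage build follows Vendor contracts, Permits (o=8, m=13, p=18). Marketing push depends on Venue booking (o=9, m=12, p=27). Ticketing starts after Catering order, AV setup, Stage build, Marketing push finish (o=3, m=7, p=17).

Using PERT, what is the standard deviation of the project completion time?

te_Venue booking = (4 + 4·9 + 20)/6 = 60/6 = 10; σ²_Venue booking = ((20−4)/6)² = 7.111
te_Vendor contracts = (1 + 4·2 + 15)/6 = 24/6 = 4; σ²_Vendor contracts = ((15−1)/6)² = 5.444
te_Permits = (2 + 4·6 + 16)/6 = 42/6 = 7; σ²_Permits = ((16−2)/6)² = 5.444
te_Catering order = (1 + 4·2 + 9)/6 = 18/6 = 3; σ²_Catering order = ((9−1)/6)² = 1.778
te_AV setup = (4 + 4·7 + 16)/6 = 48/6 = 8; σ²_AV setup = ((16−4)/6)² = 4.000
te_Stage build = (8 + 4·13 + 18)/6 = 78/6 = 13; σ²_Stage build = ((18−8)/6)² = 2.778
te_Marketing push = (9 + 4·12 + 27)/6 = 84/6 = 14; σ²_Marketing push = ((27−9)/6)² = 9.000
te_Ticketing = (3 + 4·7 + 17)/6 = 48/6 = 8; σ²_Ticketing = ((17−3)/6)² = 5.444

Forward pass:
ES_Venue booking = 0; EF_Venue booking = 10
ES_Vendor contracts = 10; EF_Vendor contracts = 10+4 = 14
ES_Permits = 10; EF_Permits = 10+7 = 17
ES_Catering order = max(EF_Venue booking=10, EF_Permits=17) = 17; EF_Catering order = 17+3 = 20
ES_AV setup = max(EF_Venue booking=10, EF_Vendor contracts=14) = 14; EF_AV setup = 14+8 = 22
ES_Stage build = max(EF_Vendor contracts=14, EF_Permits=17) = 17; EF_Stage build = 17+13 = 30
ES_Marketing push = 10; EF_Marketing push = 10+14 = 24
ES_Ticketing = max(EF_Catering order=20, EF_AV setup=22, EF_Stage build=30, EF_Marketing push=24) = 30; EF_Ticketing = 30+8 = 38
Expected project duration μ = 38 hours. Critical path: Venue booking → Permits → Stage build → Ticketing.

Variance along critical path = 7.111 + 5.444 + 2.778 + 5.444 = 20.778
σ = √20.778 = 4.558 hours

4.56 hours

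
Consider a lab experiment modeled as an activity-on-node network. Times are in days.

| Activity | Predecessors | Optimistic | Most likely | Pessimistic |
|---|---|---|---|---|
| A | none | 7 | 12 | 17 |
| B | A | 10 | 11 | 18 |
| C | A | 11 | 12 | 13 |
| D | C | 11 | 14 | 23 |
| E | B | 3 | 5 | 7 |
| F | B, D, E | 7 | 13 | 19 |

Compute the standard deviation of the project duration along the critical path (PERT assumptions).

te_A = (7 + 4·12 + 17)/6 = 72/6 = 12; σ²_A = ((17−7)/6)² = 2.778
te_B = (10 + 4·11 + 18)/6 = 72/6 = 12; σ²_B = ((18−10)/6)² = 1.778
te_C = (11 + 4·12 + 13)/6 = 72/6 = 12; σ²_C = ((13−11)/6)² = 0.111
te_D = (11 + 4·14 + 23)/6 = 90/6 = 15; σ²_D = ((23−11)/6)² = 4.000
te_E = (3 + 4·5 + 7)/6 = 30/6 = 5; σ²_E = ((7−3)/6)² = 0.444
te_F = (7 + 4·13 + 19)/6 = 78/6 = 13; σ²_F = ((19−7)/6)² = 4.000

Forward pass:
ES_A = 0; EF_A = 12
ES_B = 12; EF_B = 12+12 = 24
ES_C = 12; EF_C = 12+12 = 24
ES_D = 24; EF_D = 24+15 = 39
ES_E = 24; EF_E = 24+5 = 29
ES_F = max(EF_B=24, EF_D=39, EF_E=29) = 39; EF_F = 39+13 = 52
Expected project duration μ = 52 days. Critical path: A → C → D → F.

Variance along critical path = 2.778 + 0.111 + 4.000 + 4.000 = 10.889
σ = √10.889 = 3.300 days

3.30 days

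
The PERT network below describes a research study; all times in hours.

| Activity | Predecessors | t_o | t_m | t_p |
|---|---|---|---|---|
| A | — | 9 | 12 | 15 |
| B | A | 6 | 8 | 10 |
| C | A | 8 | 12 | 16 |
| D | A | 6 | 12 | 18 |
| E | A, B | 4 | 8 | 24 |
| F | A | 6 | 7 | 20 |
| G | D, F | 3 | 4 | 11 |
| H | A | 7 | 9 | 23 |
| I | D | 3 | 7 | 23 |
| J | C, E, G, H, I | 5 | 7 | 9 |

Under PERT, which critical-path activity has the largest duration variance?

te_A = (9 + 4·12 + 15)/6 = 72/6 = 12; σ²_A = ((15−9)/6)² = 1.000
te_B = (6 + 4·8 + 10)/6 = 48/6 = 8; σ²_B = ((10−6)/6)² = 0.444
te_C = (8 + 4·12 + 16)/6 = 72/6 = 12; σ²_C = ((16−8)/6)² = 1.778
te_D = (6 + 4·12 + 18)/6 = 72/6 = 12; σ²_D = ((18−6)/6)² = 4.000
te_E = (4 + 4·8 + 24)/6 = 60/6 = 10; σ²_E = ((24−4)/6)² = 11.111
te_F = (6 + 4·7 + 20)/6 = 54/6 = 9; σ²_F = ((20−6)/6)² = 5.444
te_G = (3 + 4·4 + 11)/6 = 30/6 = 5; σ²_G = ((11−3)/6)² = 1.778
te_H = (7 + 4·9 + 23)/6 = 66/6 = 11; σ²_H = ((23−7)/6)² = 7.111
te_I = (3 + 4·7 + 23)/6 = 54/6 = 9; σ²_I = ((23−3)/6)² = 11.111
te_J = (5 + 4·7 + 9)/6 = 42/6 = 7; σ²_J = ((9−5)/6)² = 0.444

Forward pass:
ES_A = 0; EF_A = 12
ES_B = 12; EF_B = 12+8 = 20
ES_C = 12; EF_C = 12+12 = 24
ES_D = 12; EF_D = 12+12 = 24
ES_E = max(EF_A=12, EF_B=20) = 20; EF_E = 20+10 = 30
ES_F = 12; EF_F = 12+9 = 21
ES_G = max(EF_D=24, EF_F=21) = 24; EF_G = 24+5 = 29
ES_H = 12; EF_H = 12+11 = 23
ES_I = 24; EF_I = 24+9 = 33
ES_J = max(EF_C=24, EF_E=30, EF_G=29, EF_H=23, EF_I=33) = 33; EF_J = 33+7 = 40
Expected project duration μ = 40 hours. Critical path: A → D → I → J.

Variances on critical path: σ²_A=1.000, σ²_D=4.000, σ²_I=11.111, σ²_J=0.444.
Largest is σ²_I = 11.111.

I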